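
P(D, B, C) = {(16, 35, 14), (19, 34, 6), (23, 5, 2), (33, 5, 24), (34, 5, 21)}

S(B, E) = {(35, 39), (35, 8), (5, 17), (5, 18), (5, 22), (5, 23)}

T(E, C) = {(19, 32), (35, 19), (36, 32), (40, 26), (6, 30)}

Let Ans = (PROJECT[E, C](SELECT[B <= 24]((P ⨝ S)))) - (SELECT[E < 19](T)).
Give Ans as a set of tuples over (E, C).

{(17, 2), (17, 21), (17, 24), (18, 2), (18, 21), (18, 24), (22, 2), (22, 21), (22, 24), (23, 2), (23, 21), (23, 24)}

Natural join on B: {(16, 35, 14, 39), (16, 35, 14, 8), (23, 5, 2, 17), (23, 5, 2, 18), (23, 5, 2, 22), (23, 5, 2, 23), (33, 5, 24, 17), (33, 5, 24, 18), (33, 5, 24, 22), (33, 5, 24, 23), (34, 5, 21, 17), (34, 5, 21, 18), (34, 5, 21, 22), (34, 5, 21, 23)}
σ[B <= 24]: keep tuples satisfying B <= 24 → {(23, 5, 2, 17), (23, 5, 2, 18), (23, 5, 2, 22), (23, 5, 2, 23), (33, 5, 24, 17), (33, 5, 24, 18), (33, 5, 24, 22), (33, 5, 24, 23), (34, 5, 21, 17), (34, 5, 21, 18), (34, 5, 21, 22), (34, 5, 21, 23)}
π_{E, C} gives {(17, 2), (17, 21), (17, 24), (18, 2), (18, 21), (18, 24), (22, 2), (22, 21), (22, 24), (23, 2), (23, 21), (23, 24)}.
σ[E < 19]: keep tuples satisfying E < 19 → {(6, 30)}
Difference: {(17, 2), (17, 21), (17, 24), (18, 2), (18, 21), (18, 24), (22, 2), (22, 21), (22, 24), (23, 2), (23, 21), (23, 24)} with {(6, 30)} → {(17, 2), (17, 21), (17, 24), (18, 2), (18, 21), (18, 24), (22, 2), (22, 21), (22, 24), (23, 2), (23, 21), (23, 24)}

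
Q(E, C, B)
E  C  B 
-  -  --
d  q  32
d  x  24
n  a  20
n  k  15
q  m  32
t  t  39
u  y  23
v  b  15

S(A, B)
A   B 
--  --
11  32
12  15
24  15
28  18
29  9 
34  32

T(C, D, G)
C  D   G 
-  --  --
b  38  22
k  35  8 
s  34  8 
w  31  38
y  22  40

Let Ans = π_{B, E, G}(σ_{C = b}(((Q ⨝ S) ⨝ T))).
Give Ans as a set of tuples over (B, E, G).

{(15, v, 22)}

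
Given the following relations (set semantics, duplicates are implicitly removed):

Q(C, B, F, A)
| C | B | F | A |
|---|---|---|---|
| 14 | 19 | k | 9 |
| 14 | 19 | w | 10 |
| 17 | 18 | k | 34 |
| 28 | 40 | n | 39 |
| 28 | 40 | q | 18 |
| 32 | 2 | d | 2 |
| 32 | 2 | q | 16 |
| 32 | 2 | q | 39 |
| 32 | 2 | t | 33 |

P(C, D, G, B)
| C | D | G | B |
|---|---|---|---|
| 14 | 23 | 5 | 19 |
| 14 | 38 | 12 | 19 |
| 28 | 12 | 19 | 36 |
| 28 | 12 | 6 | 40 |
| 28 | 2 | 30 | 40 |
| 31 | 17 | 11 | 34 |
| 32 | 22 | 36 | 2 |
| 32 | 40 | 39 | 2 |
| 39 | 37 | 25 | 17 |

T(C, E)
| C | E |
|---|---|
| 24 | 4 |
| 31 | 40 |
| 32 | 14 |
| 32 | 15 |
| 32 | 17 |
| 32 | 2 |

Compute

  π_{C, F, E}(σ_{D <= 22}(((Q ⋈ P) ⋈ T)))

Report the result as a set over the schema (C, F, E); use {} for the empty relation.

Joining Q and P on C, B yields {(14, 19, k, 9, 23, 5), (14, 19, k, 9, 38, 12), (14, 19, w, 10, 23, 5), (14, 19, w, 10, 38, 12), (28, 40, n, 39, 12, 6), (28, 40, n, 39, 2, 30), (28, 40, q, 18, 12, 6), (28, 40, q, 18, 2, 30), (32, 2, d, 2, 22, 36), (32, 2, d, 2, 40, 39), (32, 2, q, 16, 22, 36), (32, 2, q, 16, 40, 39), (32, 2, q, 39, 22, 36), (32, 2, q, 39, 40, 39), (32, 2, t, 33, 22, 36), (32, 2, t, 33, 40, 39)}.
Joining (Q ⋈ P) and T on C yields {(32, 2, d, 2, 22, 36, 14), (32, 2, d, 2, 22, 36, 15), (32, 2, d, 2, 22, 36, 17), (32, 2, d, 2, 22, 36, 2), (32, 2, d, 2, 40, 39, 14), (32, 2, d, 2, 40, 39, 15), (32, 2, d, 2, 40, 39, 17), (32, 2, d, 2, 40, 39, 2), (32, 2, q, 16, 22, 36, 14), (32, 2, q, 16, 22, 36, 15), (32, 2, q, 16, 22, 36, 17), (32, 2, q, 16, 22, 36, 2), (32, 2, q, 16, 40, 39, 14), (32, 2, q, 16, 40, 39, 15), (32, 2, q, 16, 40, 39, 17), (32, 2, q, 16, 40, 39, 2), (32, 2, q, 39, 22, 36, 14), (32, 2, q, 39, 22, 36, 15), (32, 2, q, 39, 22, 36, 17), (32, 2, q, 39, 22, 36, 2), (32, 2, q, 39, 40, 39, 14), (32, 2, q, 39, 40, 39, 15), (32, 2, q, 39, 40, 39, 17), (32, 2, q, 39, 40, 39, 2), (32, 2, t, 33, 22, 36, 14), (32, 2, t, 33, 22, 36, 15), (32, 2, t, 33, 22, 36, 17), (32, 2, t, 33, 22, 36, 2), (32, 2, t, 33, 40, 39, 14), (32, 2, t, 33, 40, 39, 15), (32, 2, t, 33, 40, 39, 17), (32, 2, t, 33, 40, 39, 2)}.
σ[D <= 22]: keep tuples satisfying D <= 22 → {(32, 2, d, 2, 22, 36, 14), (32, 2, d, 2, 22, 36, 15), (32, 2, d, 2, 22, 36, 17), (32, 2, d, 2, 22, 36, 2), (32, 2, q, 16, 22, 36, 14), (32, 2, q, 16, 22, 36, 15), (32, 2, q, 16, 22, 36, 17), (32, 2, q, 16, 22, 36, 2), (32, 2, q, 39, 22, 36, 14), (32, 2, q, 39, 22, 36, 15), (32, 2, q, 39, 22, 36, 17), (32, 2, q, 39, 22, 36, 2), (32, 2, t, 33, 22, 36, 14), (32, 2, t, 33, 22, 36, 15), (32, 2, t, 33, 22, 36, 17), (32, 2, t, 33, 22, 36, 2)}
Projecting to C, F, E (4 duplicate(s) eliminated): {(32, d, 14), (32, d, 15), (32, d, 17), (32, d, 2), (32, q, 14), (32, q, 15), (32, q, 17), (32, q, 2), (32, t, 14), (32, t, 15), (32, t, 17), (32, t, 2)}

{(32, d, 14), (32, d, 15), (32, d, 17), (32, d, 2), (32, q, 14), (32, q, 15), (32, q, 17), (32, q, 2), (32, t, 14), (32, t, 15), (32, t, 17), (32, t, 2)}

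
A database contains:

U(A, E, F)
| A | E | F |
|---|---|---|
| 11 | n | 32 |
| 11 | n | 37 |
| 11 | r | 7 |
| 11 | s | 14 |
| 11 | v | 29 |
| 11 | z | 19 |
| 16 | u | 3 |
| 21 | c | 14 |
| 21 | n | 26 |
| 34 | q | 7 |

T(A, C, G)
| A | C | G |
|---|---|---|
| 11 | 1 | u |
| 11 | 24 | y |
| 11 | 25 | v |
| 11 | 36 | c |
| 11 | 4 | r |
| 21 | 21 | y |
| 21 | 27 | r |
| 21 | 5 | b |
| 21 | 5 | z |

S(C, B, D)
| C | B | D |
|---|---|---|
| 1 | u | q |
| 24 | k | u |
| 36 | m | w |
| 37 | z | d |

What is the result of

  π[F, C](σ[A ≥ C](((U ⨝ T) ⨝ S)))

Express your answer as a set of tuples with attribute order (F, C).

Joining U and T on A yields {(11, n, 32, 1, u), (11, n, 32, 24, y), (11, n, 32, 25, v), (11, n, 32, 36, c), (11, n, 32, 4, r), (11, n, 37, 1, u), (11, n, 37, 24, y), (11, n, 37, 25, v), (11, n, 37, 36, c), (11, n, 37, 4, r), (11, r, 7, 1, u), (11, r, 7, 24, y), (11, r, 7, 25, v), (11, r, 7, 36, c), (11, r, 7, 4, r), (11, s, 14, 1, u), (11, s, 14, 24, y), (11, s, 14, 25, v), (11, s, 14, 36, c), (11, s, 14, 4, r), (11, v, 29, 1, u), (11, v, 29, 24, y), (11, v, 29, 25, v), (11, v, 29, 36, c), (11, v, 29, 4, r), (11, z, 19, 1, u), (11, z, 19, 24, y), (11, z, 19, 25, v), (11, z, 19, 36, c), (11, z, 19, 4, r), (21, c, 14, 21, y), (21, c, 14, 27, r), (21, c, 14, 5, b), (21, c, 14, 5, z), (21, n, 26, 21, y), (21, n, 26, 27, r), (21, n, 26, 5, b), (21, n, 26, 5, z)}.
Joining (U ⨝ T) and S on C yields {(11, n, 32, 1, u, u, q), (11, n, 32, 24, y, k, u), (11, n, 32, 36, c, m, w), (11, n, 37, 1, u, u, q), (11, n, 37, 24, y, k, u), (11, n, 37, 36, c, m, w), (11, r, 7, 1, u, u, q), (11, r, 7, 24, y, k, u), (11, r, 7, 36, c, m, w), (11, s, 14, 1, u, u, q), (11, s, 14, 24, y, k, u), (11, s, 14, 36, c, m, w), (11, v, 29, 1, u, u, q), (11, v, 29, 24, y, k, u), (11, v, 29, 36, c, m, w), (11, z, 19, 1, u, u, q), (11, z, 19, 24, y, k, u), (11, z, 19, 36, c, m, w)}.
Filtering on A ≥ C leaves {(11, n, 32, 1, u, u, q), (11, n, 37, 1, u, u, q), (11, r, 7, 1, u, u, q), (11, s, 14, 1, u, u, q), (11, v, 29, 1, u, u, q), (11, z, 19, 1, u, u, q)}.
π[F, C]: project onto (F, C) → {(14, 1), (19, 1), (29, 1), (32, 1), (37, 1), (7, 1)}

{(14, 1), (19, 1), (29, 1), (32, 1), (37, 1), (7, 1)}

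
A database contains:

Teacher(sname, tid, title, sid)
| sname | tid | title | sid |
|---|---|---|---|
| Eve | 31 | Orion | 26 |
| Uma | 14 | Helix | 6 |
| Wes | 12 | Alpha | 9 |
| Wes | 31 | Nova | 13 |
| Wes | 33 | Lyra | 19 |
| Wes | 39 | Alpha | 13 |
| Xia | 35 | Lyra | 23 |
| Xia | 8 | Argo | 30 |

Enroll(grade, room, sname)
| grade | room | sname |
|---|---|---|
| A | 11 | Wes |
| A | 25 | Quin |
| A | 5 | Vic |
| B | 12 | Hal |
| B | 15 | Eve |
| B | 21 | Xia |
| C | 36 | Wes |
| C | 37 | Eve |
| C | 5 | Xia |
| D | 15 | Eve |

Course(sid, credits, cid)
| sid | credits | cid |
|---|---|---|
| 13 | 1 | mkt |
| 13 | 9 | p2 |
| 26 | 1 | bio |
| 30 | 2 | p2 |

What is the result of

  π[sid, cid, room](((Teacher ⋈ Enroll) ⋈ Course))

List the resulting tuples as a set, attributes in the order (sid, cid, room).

{(13, mkt, 11), (13, mkt, 36), (13, p2, 11), (13, p2, 36), (26, bio, 15), (26, bio, 37), (30, p2, 21), (30, p2, 5)}

Natural join on sname: {(Eve, 31, Orion, 26, B, 15), (Eve, 31, Orion, 26, C, 37), (Eve, 31, Orion, 26, D, 15), (Wes, 12, Alpha, 9, A, 11), (Wes, 12, Alpha, 9, C, 36), (Wes, 31, Nova, 13, A, 11), (Wes, 31, Nova, 13, C, 36), (Wes, 33, Lyra, 19, A, 11), (Wes, 33, Lyra, 19, C, 36), (Wes, 39, Alpha, 13, A, 11), (Wes, 39, Alpha, 13, C, 36), (Xia, 35, Lyra, 23, B, 21), (Xia, 35, Lyra, 23, C, 5), (Xia, 8, Argo, 30, B, 21), (Xia, 8, Argo, 30, C, 5)}
Natural join on sid: {(Eve, 31, Orion, 26, B, 15, 1, bio), (Eve, 31, Orion, 26, C, 37, 1, bio), (Eve, 31, Orion, 26, D, 15, 1, bio), (Wes, 31, Nova, 13, A, 11, 1, mkt), (Wes, 31, Nova, 13, A, 11, 9, p2), (Wes, 31, Nova, 13, C, 36, 1, mkt), (Wes, 31, Nova, 13, C, 36, 9, p2), (Wes, 39, Alpha, 13, A, 11, 1, mkt), (Wes, 39, Alpha, 13, A, 11, 9, p2), (Wes, 39, Alpha, 13, C, 36, 1, mkt), (Wes, 39, Alpha, 13, C, 36, 9, p2), (Xia, 8, Argo, 30, B, 21, 2, p2), (Xia, 8, Argo, 30, C, 5, 2, p2)}
π_{sid, cid, room} gives {(13, mkt, 11), (13, mkt, 36), (13, p2, 11), (13, p2, 36), (26, bio, 15), (26, bio, 37), (30, p2, 21), (30, p2, 5)} (5 duplicate(s) eliminated).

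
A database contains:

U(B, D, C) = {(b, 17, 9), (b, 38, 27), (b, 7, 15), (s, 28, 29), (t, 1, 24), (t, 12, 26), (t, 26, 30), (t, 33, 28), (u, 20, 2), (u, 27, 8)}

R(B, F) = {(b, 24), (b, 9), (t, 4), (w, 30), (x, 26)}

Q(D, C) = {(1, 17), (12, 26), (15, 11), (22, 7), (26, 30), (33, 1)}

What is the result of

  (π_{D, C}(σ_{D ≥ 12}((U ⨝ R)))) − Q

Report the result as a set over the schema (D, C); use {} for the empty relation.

{(17, 9), (33, 28), (38, 27)}

Natural join on B: {(b, 17, 9, 24), (b, 17, 9, 9), (b, 38, 27, 24), (b, 38, 27, 9), (b, 7, 15, 24), (b, 7, 15, 9), (t, 1, 24, 4), (t, 12, 26, 4), (t, 26, 30, 4), (t, 33, 28, 4)}
Selection D ≥ 12: {(b, 17, 9, 24), (b, 17, 9, 9), (b, 38, 27, 24), (b, 38, 27, 9), (t, 12, 26, 4), (t, 26, 30, 4), (t, 33, 28, 4)}
Projecting to D, C (2 duplicate(s) eliminated): {(12, 26), (17, 9), (26, 30), (33, 28), (38, 27)}
Set difference of the two operands is {(17, 9), (33, 28), (38, 27)}.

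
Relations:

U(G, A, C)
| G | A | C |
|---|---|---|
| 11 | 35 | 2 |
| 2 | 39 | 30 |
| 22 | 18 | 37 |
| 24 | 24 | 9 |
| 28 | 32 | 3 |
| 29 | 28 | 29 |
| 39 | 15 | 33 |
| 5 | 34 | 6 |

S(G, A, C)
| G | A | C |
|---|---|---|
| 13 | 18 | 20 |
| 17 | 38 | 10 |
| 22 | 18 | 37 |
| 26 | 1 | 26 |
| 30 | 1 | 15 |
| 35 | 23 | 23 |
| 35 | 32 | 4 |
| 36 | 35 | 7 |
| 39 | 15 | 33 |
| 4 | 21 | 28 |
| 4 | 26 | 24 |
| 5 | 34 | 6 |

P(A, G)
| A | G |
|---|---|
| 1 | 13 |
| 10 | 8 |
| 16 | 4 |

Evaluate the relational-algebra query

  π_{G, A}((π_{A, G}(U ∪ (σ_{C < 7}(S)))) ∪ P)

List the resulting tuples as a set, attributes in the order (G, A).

{(11, 35), (13, 1), (2, 39), (22, 18), (24, 24), (28, 32), (29, 28), (35, 32), (39, 15), (4, 16), (5, 34), (8, 10)}

Filtering on C < 7 leaves {(35, 32, 4), (5, 34, 6)}.
Union: {(11, 35, 2), (2, 39, 30), (22, 18, 37), (24, 24, 9), (28, 32, 3), (29, 28, 29), (39, 15, 33), (5, 34, 6)} with {(35, 32, 4), (5, 34, 6)} → {(11, 35, 2), (2, 39, 30), (22, 18, 37), (24, 24, 9), (28, 32, 3), (29, 28, 29), (35, 32, 4), (39, 15, 33), (5, 34, 6)}
Keep only column(s) A, G: {(15, 39), (18, 22), (24, 24), (28, 29), (32, 28), (32, 35), (34, 5), (35, 11), (39, 2)}
Union: {(15, 39), (18, 22), (24, 24), (28, 29), (32, 28), (32, 35), (34, 5), (35, 11), (39, 2)} with {(1, 13), (10, 8), (16, 4)} → {(1, 13), (10, 8), (15, 39), (16, 4), (18, 22), (24, 24), (28, 29), (32, 28), (32, 35), (34, 5), (35, 11), (39, 2)}
Keep only column(s) G, A: {(11, 35), (13, 1), (2, 39), (22, 18), (24, 24), (28, 32), (29, 28), (35, 32), (39, 15), (4, 16), (5, 34), (8, 10)}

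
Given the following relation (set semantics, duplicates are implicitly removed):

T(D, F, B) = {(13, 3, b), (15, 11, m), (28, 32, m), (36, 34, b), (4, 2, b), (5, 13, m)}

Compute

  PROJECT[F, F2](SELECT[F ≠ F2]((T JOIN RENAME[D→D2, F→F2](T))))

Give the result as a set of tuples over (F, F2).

{(11, 13), (11, 32), (13, 11), (13, 32), (2, 3), (2, 34), (3, 2), (3, 34), (32, 11), (32, 13), (34, 2), (34, 3)}

ρ[D→D2, F→F2]: schema becomes (D2, F2, B); tuples unchanged.
Joining T and RENAME[D→D2, F→F2](T) on B yields {(13, 3, b, 13, 3), (13, 3, b, 36, 34), (13, 3, b, 4, 2), (15, 11, m, 15, 11), (15, 11, m, 28, 32), (15, 11, m, 5, 13), (28, 32, m, 15, 11), (28, 32, m, 28, 32), (28, 32, m, 5, 13), (36, 34, b, 13, 3), (36, 34, b, 36, 34), (36, 34, b, 4, 2), (4, 2, b, 13, 3), (4, 2, b, 36, 34), (4, 2, b, 4, 2), (5, 13, m, 15, 11), (5, 13, m, 28, 32), (5, 13, m, 5, 13)}.
σ[F ≠ F2]: keep tuples satisfying F ≠ F2 → {(13, 3, b, 36, 34), (13, 3, b, 4, 2), (15, 11, m, 28, 32), (15, 11, m, 5, 13), (28, 32, m, 15, 11), (28, 32, m, 5, 13), (36, 34, b, 13, 3), (36, 34, b, 4, 2), (4, 2, b, 13, 3), (4, 2, b, 36, 34), (5, 13, m, 15, 11), (5, 13, m, 28, 32)}
π[F, F2]: project onto (F, F2) → {(11, 13), (11, 32), (13, 11), (13, 32), (2, 3), (2, 34), (3, 2), (3, 34), (32, 11), (32, 13), (34, 2), (34, 3)}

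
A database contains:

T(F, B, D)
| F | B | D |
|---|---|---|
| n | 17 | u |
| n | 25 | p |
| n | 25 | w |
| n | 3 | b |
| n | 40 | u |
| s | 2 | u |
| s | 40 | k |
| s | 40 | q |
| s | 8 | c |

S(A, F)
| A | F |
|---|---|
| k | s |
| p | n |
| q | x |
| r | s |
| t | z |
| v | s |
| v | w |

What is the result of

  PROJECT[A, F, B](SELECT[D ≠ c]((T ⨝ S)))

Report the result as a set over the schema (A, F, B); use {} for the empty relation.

T ⋈ S (natural join on F): {(n, 17, u, p), (n, 25, p, p), (n, 25, w, p), (n, 3, b, p), (n, 40, u, p), (s, 2, u, k), (s, 2, u, r), (s, 2, u, v), (s, 40, k, k), (s, 40, k, r), (s, 40, k, v), (s, 40, q, k), (s, 40, q, r), (s, 40, q, v), (s, 8, c, k), (s, 8, c, r), (s, 8, c, v)}
σ[D ≠ c]: keep tuples satisfying D ≠ c → {(n, 17, u, p), (n, 25, p, p), (n, 25, w, p), (n, 3, b, p), (n, 40, u, p), (s, 2, u, k), (s, 2, u, r), (s, 2, u, v), (s, 40, k, k), (s, 40, k, r), (s, 40, k, v), (s, 40, q, k), (s, 40, q, r), (s, 40, q, v)}
Projecting to A, F, B (4 duplicate(s) eliminated): {(k, s, 2), (k, s, 40), (p, n, 17), (p, n, 25), (p, n, 3), (p, n, 40), (r, s, 2), (r, s, 40), (v, s, 2), (v, s, 40)}

{(k, s, 2), (k, s, 40), (p, n, 17), (p, n, 25), (p, n, 3), (p, n, 40), (r, s, 2), (r, s, 40), (v, s, 2), (v, s, 40)}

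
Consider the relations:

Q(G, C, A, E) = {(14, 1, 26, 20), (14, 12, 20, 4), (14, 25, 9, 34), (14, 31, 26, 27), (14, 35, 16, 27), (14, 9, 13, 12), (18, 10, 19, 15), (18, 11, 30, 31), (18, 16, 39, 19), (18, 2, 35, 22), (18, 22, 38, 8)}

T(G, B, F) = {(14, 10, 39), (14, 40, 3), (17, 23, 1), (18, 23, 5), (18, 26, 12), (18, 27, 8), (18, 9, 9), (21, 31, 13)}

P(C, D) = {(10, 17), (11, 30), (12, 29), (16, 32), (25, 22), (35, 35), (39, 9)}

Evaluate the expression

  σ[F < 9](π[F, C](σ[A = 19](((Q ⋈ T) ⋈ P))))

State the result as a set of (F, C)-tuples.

Natural join on G: {(14, 1, 26, 20, 10, 39), (14, 1, 26, 20, 40, 3), (14, 12, 20, 4, 10, 39), (14, 12, 20, 4, 40, 3), (14, 25, 9, 34, 10, 39), (14, 25, 9, 34, 40, 3), (14, 31, 26, 27, 10, 39), (14, 31, 26, 27, 40, 3), (14, 35, 16, 27, 10, 39), (14, 35, 16, 27, 40, 3), (14, 9, 13, 12, 10, 39), (14, 9, 13, 12, 40, 3), (18, 10, 19, 15, 23, 5), (18, 10, 19, 15, 26, 12), (18, 10, 19, 15, 27, 8), (18, 10, 19, 15, 9, 9), (18, 11, 30, 31, 23, 5), (18, 11, 30, 31, 26, 12), (18, 11, 30, 31, 27, 8), (18, 11, 30, 31, 9, 9), (18, 16, 39, 19, 23, 5), (18, 16, 39, 19, 26, 12), (18, 16, 39, 19, 27, 8), (18, 16, 39, 19, 9, 9), (18, 2, 35, 22, 23, 5), (18, 2, 35, 22, 26, 12), (18, 2, 35, 22, 27, 8), (18, 2, 35, 22, 9, 9), (18, 22, 38, 8, 23, 5), (18, 22, 38, 8, 26, 12), (18, 22, 38, 8, 27, 8), (18, 22, 38, 8, 9, 9)}
Natural join on C: {(14, 12, 20, 4, 10, 39, 29), (14, 12, 20, 4, 40, 3, 29), (14, 25, 9, 34, 10, 39, 22), (14, 25, 9, 34, 40, 3, 22), (14, 35, 16, 27, 10, 39, 35), (14, 35, 16, 27, 40, 3, 35), (18, 10, 19, 15, 23, 5, 17), (18, 10, 19, 15, 26, 12, 17), (18, 10, 19, 15, 27, 8, 17), (18, 10, 19, 15, 9, 9, 17), (18, 11, 30, 31, 23, 5, 30), (18, 11, 30, 31, 26, 12, 30), (18, 11, 30, 31, 27, 8, 30), (18, 11, 30, 31, 9, 9, 30), (18, 16, 39, 19, 23, 5, 32), (18, 16, 39, 19, 26, 12, 32), (18, 16, 39, 19, 27, 8, 32), (18, 16, 39, 19, 9, 9, 32)}
Filtering on A = 19 leaves {(18, 10, 19, 15, 23, 5, 17), (18, 10, 19, 15, 26, 12, 17), (18, 10, 19, 15, 27, 8, 17), (18, 10, 19, 15, 9, 9, 17)}.
Projecting to F, C: {(12, 10), (5, 10), (8, 10), (9, 10)}
Filtering on F < 9 leaves {(5, 10), (8, 10)}.

{(5, 10), (8, 10)}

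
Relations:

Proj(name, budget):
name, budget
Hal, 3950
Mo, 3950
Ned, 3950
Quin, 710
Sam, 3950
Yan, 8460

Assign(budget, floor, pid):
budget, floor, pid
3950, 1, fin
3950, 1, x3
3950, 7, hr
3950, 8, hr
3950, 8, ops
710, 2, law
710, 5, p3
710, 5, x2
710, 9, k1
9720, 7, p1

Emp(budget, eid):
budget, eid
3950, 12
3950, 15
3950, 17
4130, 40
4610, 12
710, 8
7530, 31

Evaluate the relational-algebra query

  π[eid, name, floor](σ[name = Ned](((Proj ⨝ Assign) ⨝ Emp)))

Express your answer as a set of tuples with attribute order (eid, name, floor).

Natural join on budget: {(Hal, 3950, 1, fin), (Hal, 3950, 1, x3), (Hal, 3950, 7, hr), (Hal, 3950, 8, hr), (Hal, 3950, 8, ops), (Mo, 3950, 1, fin), (Mo, 3950, 1, x3), (Mo, 3950, 7, hr), (Mo, 3950, 8, hr), (Mo, 3950, 8, ops), (Ned, 3950, 1, fin), (Ned, 3950, 1, x3), (Ned, 3950, 7, hr), (Ned, 3950, 8, hr), (Ned, 3950, 8, ops), (Quin, 710, 2, law), (Quin, 710, 5, p3), (Quin, 710, 5, x2), (Quin, 710, 9, k1), (Sam, 3950, 1, fin), (Sam, 3950, 1, x3), (Sam, 3950, 7, hr), (Sam, 3950, 8, hr), (Sam, 3950, 8, ops)}
Natural join on budget: {(Hal, 3950, 1, fin, 12), (Hal, 3950, 1, fin, 15), (Hal, 3950, 1, fin, 17), (Hal, 3950, 1, x3, 12), (Hal, 3950, 1, x3, 15), (Hal, 3950, 1, x3, 17), (Hal, 3950, 7, hr, 12), (Hal, 3950, 7, hr, 15), (Hal, 3950, 7, hr, 17), (Hal, 3950, 8, hr, 12), (Hal, 3950, 8, hr, 15), (Hal, 3950, 8, hr, 17), (Hal, 3950, 8, ops, 12), (Hal, 3950, 8, ops, 15), (Hal, 3950, 8, ops, 17), (Mo, 3950, 1, fin, 12), (Mo, 3950, 1, fin, 15), (Mo, 3950, 1, fin, 17), (Mo, 3950, 1, x3, 12), (Mo, 3950, 1, x3, 15), (Mo, 3950, 1, x3, 17), (Mo, 3950, 7, hr, 12), (Mo, 3950, 7, hr, 15), (Mo, 3950, 7, hr, 17), (Mo, 3950, 8, hr, 12), (Mo, 3950, 8, hr, 15), (Mo, 3950, 8, hr, 17), (Mo, 3950, 8, ops, 12), (Mo, 3950, 8, ops, 15), (Mo, 3950, 8, ops, 17), (Ned, 3950, 1, fin, 12), (Ned, 3950, 1, fin, 15), (Ned, 3950, 1, fin, 17), (Ned, 3950, 1, x3, 12), (Ned, 3950, 1, x3, 15), (Ned, 3950, 1, x3, 17), (Ned, 3950, 7, hr, 12), (Ned, 3950, 7, hr, 15), (Ned, 3950, 7, hr, 17), (Ned, 3950, 8, hr, 12), (Ned, 3950, 8, hr, 15), (Ned, 3950, 8, hr, 17), (Ned, 3950, 8, ops, 12), (Ned, 3950, 8, ops, 15), (Ned, 3950, 8, ops, 17), (Quin, 710, 2, law, 8), (Quin, 710, 5, p3, 8), (Quin, 710, 5, x2, 8), (Quin, 710, 9, k1, 8), (Sam, 3950, 1, fin, 12), (Sam, 3950, 1, fin, 15), (Sam, 3950, 1, fin, 17), (Sam, 3950, 1, x3, 12), (Sam, 3950, 1, x3, 15), (Sam, 3950, 1, x3, 17), (Sam, 3950, 7, hr, 12), (Sam, 3950, 7, hr, 15), (Sam, 3950, 7, hr, 17), (Sam, 3950, 8, hr, 12), (Sam, 3950, 8, hr, 15), (Sam, 3950, 8, hr, 17), (Sam, 3950, 8, ops, 12), (Sam, 3950, 8, ops, 15), (Sam, 3950, 8, ops, 17)}
σ[name = Ned]: keep tuples satisfying name = Ned → {(Ned, 3950, 1, fin, 12), (Ned, 3950, 1, fin, 15), (Ned, 3950, 1, fin, 17), (Ned, 3950, 1, x3, 12), (Ned, 3950, 1, x3, 15), (Ned, 3950, 1, x3, 17), (Ned, 3950, 7, hr, 12), (Ned, 3950, 7, hr, 15), (Ned, 3950, 7, hr, 17), (Ned, 3950, 8, hr, 12), (Ned, 3950, 8, hr, 15), (Ned, 3950, 8, hr, 17), (Ned, 3950, 8, ops, 12), (Ned, 3950, 8, ops, 15), (Ned, 3950, 8, ops, 17)}
Projecting to eid, name, floor (6 duplicate(s) eliminated): {(12, Ned, 1), (12, Ned, 7), (12, Ned, 8), (15, Ned, 1), (15, Ned, 7), (15, Ned, 8), (17, Ned, 1), (17, Ned, 7), (17, Ned, 8)}

{(12, Ned, 1), (12, Ned, 7), (12, Ned, 8), (15, Ned, 1), (15, Ned, 7), (15, Ned, 8), (17, Ned, 1), (17, Ned, 7), (17, Ned, 8)}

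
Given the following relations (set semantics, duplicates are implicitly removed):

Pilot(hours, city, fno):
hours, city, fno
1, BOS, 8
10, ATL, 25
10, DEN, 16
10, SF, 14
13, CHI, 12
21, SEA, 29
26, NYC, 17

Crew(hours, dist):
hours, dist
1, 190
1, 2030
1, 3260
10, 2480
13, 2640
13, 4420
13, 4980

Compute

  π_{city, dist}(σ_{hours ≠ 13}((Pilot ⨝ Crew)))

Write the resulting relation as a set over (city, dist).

Pilot ⋈ Crew (natural join on hours): {(1, BOS, 8, 190), (1, BOS, 8, 2030), (1, BOS, 8, 3260), (10, ATL, 25, 2480), (10, DEN, 16, 2480), (10, SF, 14, 2480), (13, CHI, 12, 2640), (13, CHI, 12, 4420), (13, CHI, 12, 4980)}
Selection hours ≠ 13: {(1, BOS, 8, 190), (1, BOS, 8, 2030), (1, BOS, 8, 3260), (10, ATL, 25, 2480), (10, DEN, 16, 2480), (10, SF, 14, 2480)}
π_{city, dist} gives {(ATL, 2480), (BOS, 190), (BOS, 2030), (BOS, 3260), (DEN, 2480), (SF, 2480)}.

{(ATL, 2480), (BOS, 190), (BOS, 2030), (BOS, 3260), (DEN, 2480), (SF, 2480)}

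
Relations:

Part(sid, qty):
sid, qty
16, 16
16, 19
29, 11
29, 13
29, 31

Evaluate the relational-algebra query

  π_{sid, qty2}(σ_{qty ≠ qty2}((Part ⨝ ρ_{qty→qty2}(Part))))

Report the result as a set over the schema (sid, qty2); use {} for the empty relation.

{(16, 16), (16, 19), (29, 11), (29, 13), (29, 31)}

ρ[qty→qty2]: schema becomes (sid, qty2); tuples unchanged.
Natural join on sid: {(16, 16, 16), (16, 16, 19), (16, 19, 16), (16, 19, 19), (29, 11, 11), (29, 11, 13), (29, 11, 31), (29, 13, 11), (29, 13, 13), (29, 13, 31), (29, 31, 11), (29, 31, 13), (29, 31, 31)}
σ[qty ≠ qty2]: keep tuples satisfying qty ≠ qty2 → {(16, 16, 19), (16, 19, 16), (29, 11, 13), (29, 11, 31), (29, 13, 11), (29, 13, 31), (29, 31, 11), (29, 31, 13)}
π_{sid, qty2} gives {(16, 16), (16, 19), (29, 11), (29, 13), (29, 31)} (3 duplicate(s) eliminated).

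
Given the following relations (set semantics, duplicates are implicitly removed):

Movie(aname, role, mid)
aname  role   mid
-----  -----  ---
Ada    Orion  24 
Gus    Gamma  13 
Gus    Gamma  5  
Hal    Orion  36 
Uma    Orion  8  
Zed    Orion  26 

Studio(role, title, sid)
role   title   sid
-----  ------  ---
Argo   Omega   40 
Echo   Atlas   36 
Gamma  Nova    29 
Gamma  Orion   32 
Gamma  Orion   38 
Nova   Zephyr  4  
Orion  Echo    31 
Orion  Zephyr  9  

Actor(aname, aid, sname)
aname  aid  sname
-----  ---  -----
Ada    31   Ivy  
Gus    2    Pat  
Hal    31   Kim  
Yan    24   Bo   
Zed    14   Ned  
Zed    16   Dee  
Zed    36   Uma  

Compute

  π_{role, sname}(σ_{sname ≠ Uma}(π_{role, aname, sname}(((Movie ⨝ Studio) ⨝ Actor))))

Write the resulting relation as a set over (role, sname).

{(Gamma, Pat), (Orion, Dee), (Orion, Ivy), (Orion, Kim), (Orion, Ned)}

Movie ⋈ Studio (natural join on role): {(Ada, Orion, 24, Echo, 31), (Ada, Orion, 24, Zephyr, 9), (Gus, Gamma, 13, Nova, 29), (Gus, Gamma, 13, Orion, 32), (Gus, Gamma, 13, Orion, 38), (Gus, Gamma, 5, Nova, 29), (Gus, Gamma, 5, Orion, 32), (Gus, Gamma, 5, Orion, 38), (Hal, Orion, 36, Echo, 31), (Hal, Orion, 36, Zephyr, 9), (Uma, Orion, 8, Echo, 31), (Uma, Orion, 8, Zephyr, 9), (Zed, Orion, 26, Echo, 31), (Zed, Orion, 26, Zephyr, 9)}
(Movie ⨝ Studio) ⋈ Actor (natural join on aname): {(Ada, Orion, 24, Echo, 31, 31, Ivy), (Ada, Orion, 24, Zephyr, 9, 31, Ivy), (Gus, Gamma, 13, Nova, 29, 2, Pat), (Gus, Gamma, 13, Orion, 32, 2, Pat), (Gus, Gamma, 13, Orion, 38, 2, Pat), (Gus, Gamma, 5, Nova, 29, 2, Pat), (Gus, Gamma, 5, Orion, 32, 2, Pat), (Gus, Gamma, 5, Orion, 38, 2, Pat), (Hal, Orion, 36, Echo, 31, 31, Kim), (Hal, Orion, 36, Zephyr, 9, 31, Kim), (Zed, Orion, 26, Echo, 31, 14, Ned), (Zed, Orion, 26, Echo, 31, 16, Dee), (Zed, Orion, 26, Echo, 31, 36, Uma), (Zed, Orion, 26, Zephyr, 9, 14, Ned), (Zed, Orion, 26, Zephyr, 9, 16, Dee), (Zed, Orion, 26, Zephyr, 9, 36, Uma)}
π_{role, aname, sname} gives {(Gamma, Gus, Pat), (Orion, Ada, Ivy), (Orion, Hal, Kim), (Orion, Zed, Dee), (Orion, Zed, Ned), (Orion, Zed, Uma)} (10 duplicate(s) eliminated).
Apply σ_{sname ≠ Uma}; surviving tuples: {(Gamma, Gus, Pat), (Orion, Ada, Ivy), (Orion, Hal, Kim), (Orion, Zed, Dee), (Orion, Zed, Ned)}
π_{role, sname} gives {(Gamma, Pat), (Orion, Dee), (Orion, Ivy), (Orion, Kim), (Orion, Ned)}.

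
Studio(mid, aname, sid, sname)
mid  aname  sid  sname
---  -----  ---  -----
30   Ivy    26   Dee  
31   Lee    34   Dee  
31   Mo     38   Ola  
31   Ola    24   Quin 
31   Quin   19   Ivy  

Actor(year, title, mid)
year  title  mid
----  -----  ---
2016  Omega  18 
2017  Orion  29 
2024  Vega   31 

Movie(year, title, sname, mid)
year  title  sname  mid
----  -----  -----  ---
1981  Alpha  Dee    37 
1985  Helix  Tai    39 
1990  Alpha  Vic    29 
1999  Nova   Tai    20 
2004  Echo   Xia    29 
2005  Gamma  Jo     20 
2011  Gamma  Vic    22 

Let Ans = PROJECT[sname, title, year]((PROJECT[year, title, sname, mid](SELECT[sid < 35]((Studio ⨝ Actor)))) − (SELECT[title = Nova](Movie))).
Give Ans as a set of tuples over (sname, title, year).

{(Dee, Vega, 2024), (Ivy, Vega, 2024), (Quin, Vega, 2024)}

Studio ⋈ Actor (natural join on mid): {(31, Lee, 34, Dee, 2024, Vega), (31, Mo, 38, Ola, 2024, Vega), (31, Ola, 24, Quin, 2024, Vega), (31, Quin, 19, Ivy, 2024, Vega)}
Selection sid < 35: {(31, Lee, 34, Dee, 2024, Vega), (31, Ola, 24, Quin, 2024, Vega), (31, Quin, 19, Ivy, 2024, Vega)}
Keep only column(s) year, title, sname, mid: {(2024, Vega, Dee, 31), (2024, Vega, Ivy, 31), (2024, Vega, Quin, 31)}
Selection title = Nova: {(1999, Nova, Tai, 20)}
Set difference of the two operands is {(2024, Vega, Dee, 31), (2024, Vega, Ivy, 31), (2024, Vega, Quin, 31)}.
Keep only column(s) sname, title, year: {(Dee, Vega, 2024), (Ivy, Vega, 2024), (Quin, Vega, 2024)}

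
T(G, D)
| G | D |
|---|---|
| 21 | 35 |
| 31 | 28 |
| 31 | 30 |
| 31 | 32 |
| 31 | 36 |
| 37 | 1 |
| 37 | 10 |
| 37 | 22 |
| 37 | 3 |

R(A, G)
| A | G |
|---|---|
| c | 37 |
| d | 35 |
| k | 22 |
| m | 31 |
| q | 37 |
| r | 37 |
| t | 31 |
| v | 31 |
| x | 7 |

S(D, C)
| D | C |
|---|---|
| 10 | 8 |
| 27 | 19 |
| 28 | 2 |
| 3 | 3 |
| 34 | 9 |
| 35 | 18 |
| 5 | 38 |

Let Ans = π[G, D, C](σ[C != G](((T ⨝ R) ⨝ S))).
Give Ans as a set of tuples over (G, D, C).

T ⋈ R (natural join on G): {(31, 28, m), (31, 28, t), (31, 28, v), (31, 30, m), (31, 30, t), (31, 30, v), (31, 32, m), (31, 32, t), (31, 32, v), (31, 36, m), (31, 36, t), (31, 36, v), (37, 1, c), (37, 1, q), (37, 1, r), (37, 10, c), (37, 10, q), (37, 10, r), (37, 22, c), (37, 22, q), (37, 22, r), (37, 3, c), (37, 3, q), (37, 3, r)}
(T ⨝ R) ⋈ S (natural join on D): {(31, 28, m, 2), (31, 28, t, 2), (31, 28, v, 2), (37, 10, c, 8), (37, 10, q, 8), (37, 10, r, 8), (37, 3, c, 3), (37, 3, q, 3), (37, 3, r, 3)}
σ[C != G]: keep tuples satisfying C != G → {(31, 28, m, 2), (31, 28, t, 2), (31, 28, v, 2), (37, 10, c, 8), (37, 10, q, 8), (37, 10, r, 8), (37, 3, c, 3), (37, 3, q, 3), (37, 3, r, 3)}
π[G, D, C]: project onto (G, D, C) (6 duplicate(s) eliminated) → {(31, 28, 2), (37, 10, 8), (37, 3, 3)}

{(31, 28, 2), (37, 10, 8), (37, 3, 3)}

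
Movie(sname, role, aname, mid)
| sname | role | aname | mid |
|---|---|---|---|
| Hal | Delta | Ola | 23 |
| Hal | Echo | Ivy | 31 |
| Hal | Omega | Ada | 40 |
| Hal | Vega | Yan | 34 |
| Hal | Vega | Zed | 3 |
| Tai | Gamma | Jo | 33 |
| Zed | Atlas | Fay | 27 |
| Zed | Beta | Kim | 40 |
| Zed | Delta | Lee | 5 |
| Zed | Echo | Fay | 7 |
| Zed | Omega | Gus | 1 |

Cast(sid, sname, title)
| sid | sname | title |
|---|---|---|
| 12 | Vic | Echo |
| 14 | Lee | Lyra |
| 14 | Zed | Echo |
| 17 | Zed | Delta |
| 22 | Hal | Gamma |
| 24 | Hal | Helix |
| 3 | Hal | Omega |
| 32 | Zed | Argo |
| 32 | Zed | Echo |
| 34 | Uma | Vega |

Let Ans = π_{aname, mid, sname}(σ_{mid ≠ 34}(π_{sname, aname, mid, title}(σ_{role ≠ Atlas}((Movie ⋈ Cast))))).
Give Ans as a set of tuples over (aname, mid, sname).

{(Ada, 40, Hal), (Fay, 7, Zed), (Gus, 1, Zed), (Ivy, 31, Hal), (Kim, 40, Zed), (Lee, 5, Zed), (Ola, 23, Hal), (Zed, 3, Hal)}

Natural join on sname: {(Hal, Delta, Ola, 23, 22, Gamma), (Hal, Delta, Ola, 23, 24, Helix), (Hal, Delta, Ola, 23, 3, Omega), (Hal, Echo, Ivy, 31, 22, Gamma), (Hal, Echo, Ivy, 31, 24, Helix), (Hal, Echo, Ivy, 31, 3, Omega), (Hal, Omega, Ada, 40, 22, Gamma), (Hal, Omega, Ada, 40, 24, Helix), (Hal, Omega, Ada, 40, 3, Omega), (Hal, Vega, Yan, 34, 22, Gamma), (Hal, Vega, Yan, 34, 24, Helix), (Hal, Vega, Yan, 34, 3, Omega), (Hal, Vega, Zed, 3, 22, Gamma), (Hal, Vega, Zed, 3, 24, Helix), (Hal, Vega, Zed, 3, 3, Omega), (Zed, Atlas, Fay, 27, 14, Echo), (Zed, Atlas, Fay, 27, 17, Delta), (Zed, Atlas, Fay, 27, 32, Argo), (Zed, Atlas, Fay, 27, 32, Echo), (Zed, Beta, Kim, 40, 14, Echo), (Zed, Beta, Kim, 40, 17, Delta), (Zed, Beta, Kim, 40, 32, Argo), (Zed, Beta, Kim, 40, 32, Echo), (Zed, Delta, Lee, 5, 14, Echo), (Zed, Delta, Lee, 5, 17, Delta), (Zed, Delta, Lee, 5, 32, Argo), (Zed, Delta, Lee, 5, 32, Echo), (Zed, Echo, Fay, 7, 14, Echo), (Zed, Echo, Fay, 7, 17, Delta), (Zed, Echo, Fay, 7, 32, Argo), (Zed, Echo, Fay, 7, 32, Echo), (Zed, Omega, Gus, 1, 14, Echo), (Zed, Omega, Gus, 1, 17, Delta), (Zed, Omega, Gus, 1, 32, Argo), (Zed, Omega, Gus, 1, 32, Echo)}
Selection role ≠ Atlas: {(Hal, Delta, Ola, 23, 22, Gamma), (Hal, Delta, Ola, 23, 24, Helix), (Hal, Delta, Ola, 23, 3, Omega), (Hal, Echo, Ivy, 31, 22, Gamma), (Hal, Echo, Ivy, 31, 24, Helix), (Hal, Echo, Ivy, 31, 3, Omega), (Hal, Omega, Ada, 40, 22, Gamma), (Hal, Omega, Ada, 40, 24, Helix), (Hal, Omega, Ada, 40, 3, Omega), (Hal, Vega, Yan, 34, 22, Gamma), (Hal, Vega, Yan, 34, 24, Helix), (Hal, Vega, Yan, 34, 3, Omega), (Hal, Vega, Zed, 3, 22, Gamma), (Hal, Vega, Zed, 3, 24, Helix), (Hal, Vega, Zed, 3, 3, Omega), (Zed, Beta, Kim, 40, 14, Echo), (Zed, Beta, Kim, 40, 17, Delta), (Zed, Beta, Kim, 40, 32, Argo), (Zed, Beta, Kim, 40, 32, Echo), (Zed, Delta, Lee, 5, 14, Echo), (Zed, Delta, Lee, 5, 17, Delta), (Zed, Delta, Lee, 5, 32, Argo), (Zed, Delta, Lee, 5, 32, Echo), (Zed, Echo, Fay, 7, 14, Echo), (Zed, Echo, Fay, 7, 17, Delta), (Zed, Echo, Fay, 7, 32, Argo), (Zed, Echo, Fay, 7, 32, Echo), (Zed, Omega, Gus, 1, 14, Echo), (Zed, Omega, Gus, 1, 17, Delta), (Zed, Omega, Gus, 1, 32, Argo), (Zed, Omega, Gus, 1, 32, Echo)}
Projecting to sname, aname, mid, title (4 duplicate(s) eliminated): {(Hal, Ada, 40, Gamma), (Hal, Ada, 40, Helix), (Hal, Ada, 40, Omega), (Hal, Ivy, 31, Gamma), (Hal, Ivy, 31, Helix), (Hal, Ivy, 31, Omega), (Hal, Ola, 23, Gamma), (Hal, Ola, 23, Helix), (Hal, Ola, 23, Omega), (Hal, Yan, 34, Gamma), (Hal, Yan, 34, Helix), (Hal, Yan, 34, Omega), (Hal, Zed, 3, Gamma), (Hal, Zed, 3, Helix), (Hal, Zed, 3, Omega), (Zed, Fay, 7, Argo), (Zed, Fay, 7, Delta), (Zed, Fay, 7, Echo), (Zed, Gus, 1, Argo), (Zed, Gus, 1, Delta), (Zed, Gus, 1, Echo), (Zed, Kim, 40, Argo), (Zed, Kim, 40, Delta), (Zed, Kim, 40, Echo), (Zed, Lee, 5, Argo), (Zed, Lee, 5, Delta), (Zed, Lee, 5, Echo)}
Selection mid ≠ 34: {(Hal, Ada, 40, Gamma), (Hal, Ada, 40, Helix), (Hal, Ada, 40, Omega), (Hal, Ivy, 31, Gamma), (Hal, Ivy, 31, Helix), (Hal, Ivy, 31, Omega), (Hal, Ola, 23, Gamma), (Hal, Ola, 23, Helix), (Hal, Ola, 23, Omega), (Hal, Zed, 3, Gamma), (Hal, Zed, 3, Helix), (Hal, Zed, 3, Omega), (Zed, Fay, 7, Argo), (Zed, Fay, 7, Delta), (Zed, Fay, 7, Echo), (Zed, Gus, 1, Argo), (Zed, Gus, 1, Delta), (Zed, Gus, 1, Echo), (Zed, Kim, 40, Argo), (Zed, Kim, 40, Delta), (Zed, Kim, 40, Echo), (Zed, Lee, 5, Argo), (Zed, Lee, 5, Delta), (Zed, Lee, 5, Echo)}
Projecting to aname, mid, sname (16 duplicate(s) eliminated): {(Ada, 40, Hal), (Fay, 7, Zed), (Gus, 1, Zed), (Ivy, 31, Hal), (Kim, 40, Zed), (Lee, 5, Zed), (Ola, 23, Hal), (Zed, 3, Hal)}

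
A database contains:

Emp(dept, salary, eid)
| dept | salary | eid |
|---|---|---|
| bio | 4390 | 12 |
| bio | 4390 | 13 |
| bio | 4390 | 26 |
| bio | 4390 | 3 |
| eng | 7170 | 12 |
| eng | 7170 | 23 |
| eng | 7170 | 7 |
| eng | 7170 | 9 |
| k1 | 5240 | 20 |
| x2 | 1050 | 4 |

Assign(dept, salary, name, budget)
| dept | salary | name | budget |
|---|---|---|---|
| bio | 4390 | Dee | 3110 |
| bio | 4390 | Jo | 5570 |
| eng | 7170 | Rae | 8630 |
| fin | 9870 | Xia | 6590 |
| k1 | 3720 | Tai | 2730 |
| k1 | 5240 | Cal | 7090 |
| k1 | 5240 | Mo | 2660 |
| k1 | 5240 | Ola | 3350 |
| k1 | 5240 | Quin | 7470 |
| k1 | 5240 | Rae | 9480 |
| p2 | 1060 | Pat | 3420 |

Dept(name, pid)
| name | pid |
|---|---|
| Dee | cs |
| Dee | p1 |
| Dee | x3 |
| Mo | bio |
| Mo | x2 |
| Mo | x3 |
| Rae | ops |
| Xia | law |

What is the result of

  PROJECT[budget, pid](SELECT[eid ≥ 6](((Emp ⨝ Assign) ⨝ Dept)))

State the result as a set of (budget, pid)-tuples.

Natural join on dept, salary: {(bio, 4390, 12, Dee, 3110), (bio, 4390, 12, Jo, 5570), (bio, 4390, 13, Dee, 3110), (bio, 4390, 13, Jo, 5570), (bio, 4390, 26, Dee, 3110), (bio, 4390, 26, Jo, 5570), (bio, 4390, 3, Dee, 3110), (bio, 4390, 3, Jo, 5570), (eng, 7170, 12, Rae, 8630), (eng, 7170, 23, Rae, 8630), (eng, 7170, 7, Rae, 8630), (eng, 7170, 9, Rae, 8630), (k1, 5240, 20, Cal, 7090), (k1, 5240, 20, Mo, 2660), (k1, 5240, 20, Ola, 3350), (k1, 5240, 20, Quin, 7470), (k1, 5240, 20, Rae, 9480)}
Natural join on name: {(bio, 4390, 12, Dee, 3110, cs), (bio, 4390, 12, Dee, 3110, p1), (bio, 4390, 12, Dee, 3110, x3), (bio, 4390, 13, Dee, 3110, cs), (bio, 4390, 13, Dee, 3110, p1), (bio, 4390, 13, Dee, 3110, x3), (bio, 4390, 26, Dee, 3110, cs), (bio, 4390, 26, Dee, 3110, p1), (bio, 4390, 26, Dee, 3110, x3), (bio, 4390, 3, Dee, 3110, cs), (bio, 4390, 3, Dee, 3110, p1), (bio, 4390, 3, Dee, 3110, x3), (eng, 7170, 12, Rae, 8630, ops), (eng, 7170, 23, Rae, 8630, ops), (eng, 7170, 7, Rae, 8630, ops), (eng, 7170, 9, Rae, 8630, ops), (k1, 5240, 20, Mo, 2660, bio), (k1, 5240, 20, Mo, 2660, x2), (k1, 5240, 20, Mo, 2660, x3), (k1, 5240, 20, Rae, 9480, ops)}
Apply σ_{eid ≥ 6}; surviving tuples: {(bio, 4390, 12, Dee, 3110, cs), (bio, 4390, 12, Dee, 3110, p1), (bio, 4390, 12, Dee, 3110, x3), (bio, 4390, 13, Dee, 3110, cs), (bio, 4390, 13, Dee, 3110, p1), (bio, 4390, 13, Dee, 3110, x3), (bio, 4390, 26, Dee, 3110, cs), (bio, 4390, 26, Dee, 3110, p1), (bio, 4390, 26, Dee, 3110, x3), (eng, 7170, 12, Rae, 8630, ops), (eng, 7170, 23, Rae, 8630, ops), (eng, 7170, 7, Rae, 8630, ops), (eng, 7170, 9, Rae, 8630, ops), (k1, 5240, 20, Mo, 2660, bio), (k1, 5240, 20, Mo, 2660, x2), (k1, 5240, 20, Mo, 2660, x3), (k1, 5240, 20, Rae, 9480, ops)}
Keep only column(s) budget, pid (9 duplicate(s) eliminated): {(2660, bio), (2660, x2), (2660, x3), (3110, cs), (3110, p1), (3110, x3), (8630, ops), (9480, ops)}

{(2660, bio), (2660, x2), (2660, x3), (3110, cs), (3110, p1), (3110, x3), (8630, ops), (9480, ops)}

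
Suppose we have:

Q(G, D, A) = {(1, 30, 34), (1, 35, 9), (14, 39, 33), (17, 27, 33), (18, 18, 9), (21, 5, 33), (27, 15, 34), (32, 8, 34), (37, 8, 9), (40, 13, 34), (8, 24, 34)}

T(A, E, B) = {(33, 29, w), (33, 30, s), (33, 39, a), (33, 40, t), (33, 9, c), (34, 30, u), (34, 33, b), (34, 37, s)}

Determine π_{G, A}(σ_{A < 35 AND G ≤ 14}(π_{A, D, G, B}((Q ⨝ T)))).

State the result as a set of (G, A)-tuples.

{(1, 34), (14, 33), (8, 34)}

Natural join on A: {(1, 30, 34, 30, u), (1, 30, 34, 33, b), (1, 30, 34, 37, s), (14, 39, 33, 29, w), (14, 39, 33, 30, s), (14, 39, 33, 39, a), (14, 39, 33, 40, t), (14, 39, 33, 9, c), (17, 27, 33, 29, w), (17, 27, 33, 30, s), (17, 27, 33, 39, a), (17, 27, 33, 40, t), (17, 27, 33, 9, c), (21, 5, 33, 29, w), (21, 5, 33, 30, s), (21, 5, 33, 39, a), (21, 5, 33, 40, t), (21, 5, 33, 9, c), (27, 15, 34, 30, u), (27, 15, 34, 33, b), (27, 15, 34, 37, s), (32, 8, 34, 30, u), (32, 8, 34, 33, b), (32, 8, 34, 37, s), (40, 13, 34, 30, u), (40, 13, 34, 33, b), (40, 13, 34, 37, s), (8, 24, 34, 30, u), (8, 24, 34, 33, b), (8, 24, 34, 37, s)}
Projecting to A, D, G, B: {(33, 27, 17, a), (33, 27, 17, c), (33, 27, 17, s), (33, 27, 17, t), (33, 27, 17, w), (33, 39, 14, a), (33, 39, 14, c), (33, 39, 14, s), (33, 39, 14, t), (33, 39, 14, w), (33, 5, 21, a), (33, 5, 21, c), (33, 5, 21, s), (33, 5, 21, t), (33, 5, 21, w), (34, 13, 40, b), (34, 13, 40, s), (34, 13, 40, u), (34, 15, 27, b), (34, 15, 27, s), (34, 15, 27, u), (34, 24, 8, b), (34, 24, 8, s), (34, 24, 8, u), (34, 30, 1, b), (34, 30, 1, s), (34, 30, 1, u), (34, 8, 32, b), (34, 8, 32, s), (34, 8, 32, u)}
Selection A < 35 AND G ≤ 14: {(33, 39, 14, a), (33, 39, 14, c), (33, 39, 14, s), (33, 39, 14, t), (33, 39, 14, w), (34, 24, 8, b), (34, 24, 8, s), (34, 24, 8, u), (34, 30, 1, b), (34, 30, 1, s), (34, 30, 1, u)}
Projecting to G, A (8 duplicate(s) eliminated): {(1, 34), (14, 33), (8, 34)}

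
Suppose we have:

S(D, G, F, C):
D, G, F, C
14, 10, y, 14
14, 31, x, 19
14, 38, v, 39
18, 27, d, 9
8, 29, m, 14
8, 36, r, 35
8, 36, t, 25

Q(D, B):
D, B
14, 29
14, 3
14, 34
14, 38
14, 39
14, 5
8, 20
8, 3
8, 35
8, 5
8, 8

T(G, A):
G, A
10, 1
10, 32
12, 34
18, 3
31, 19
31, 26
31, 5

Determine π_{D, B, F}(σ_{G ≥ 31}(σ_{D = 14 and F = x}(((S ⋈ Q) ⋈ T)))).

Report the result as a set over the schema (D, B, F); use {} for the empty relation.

S ⋈ Q (natural join on D): {(14, 10, y, 14, 29), (14, 10, y, 14, 3), (14, 10, y, 14, 34), (14, 10, y, 14, 38), (14, 10, y, 14, 39), (14, 10, y, 14, 5), (14, 31, x, 19, 29), (14, 31, x, 19, 3), (14, 31, x, 19, 34), (14, 31, x, 19, 38), (14, 31, x, 19, 39), (14, 31, x, 19, 5), (14, 38, v, 39, 29), (14, 38, v, 39, 3), (14, 38, v, 39, 34), (14, 38, v, 39, 38), (14, 38, v, 39, 39), (14, 38, v, 39, 5), (8, 29, m, 14, 20), (8, 29, m, 14, 3), (8, 29, m, 14, 35), (8, 29, m, 14, 5), (8, 29, m, 14, 8), (8, 36, r, 35, 20), (8, 36, r, 35, 3), (8, 36, r, 35, 35), (8, 36, r, 35, 5), (8, 36, r, 35, 8), (8, 36, t, 25, 20), (8, 36, t, 25, 3), (8, 36, t, 25, 35), (8, 36, t, 25, 5), (8, 36, t, 25, 8)}
(S ⋈ Q) ⋈ T (natural join on G): {(14, 10, y, 14, 29, 1), (14, 10, y, 14, 29, 32), (14, 10, y, 14, 3, 1), (14, 10, y, 14, 3, 32), (14, 10, y, 14, 34, 1), (14, 10, y, 14, 34, 32), (14, 10, y, 14, 38, 1), (14, 10, y, 14, 38, 32), (14, 10, y, 14, 39, 1), (14, 10, y, 14, 39, 32), (14, 10, y, 14, 5, 1), (14, 10, y, 14, 5, 32), (14, 31, x, 19, 29, 19), (14, 31, x, 19, 29, 26), (14, 31, x, 19, 29, 5), (14, 31, x, 19, 3, 19), (14, 31, x, 19, 3, 26), (14, 31, x, 19, 3, 5), (14, 31, x, 19, 34, 19), (14, 31, x, 19, 34, 26), (14, 31, x, 19, 34, 5), (14, 31, x, 19, 38, 19), (14, 31, x, 19, 38, 26), (14, 31, x, 19, 38, 5), (14, 31, x, 19, 39, 19), (14, 31, x, 19, 39, 26), (14, 31, x, 19, 39, 5), (14, 31, x, 19, 5, 19), (14, 31, x, 19, 5, 26), (14, 31, x, 19, 5, 5)}
Apply σ_{D = 14 and F = x}; surviving tuples: {(14, 31, x, 19, 29, 19), (14, 31, x, 19, 29, 26), (14, 31, x, 19, 29, 5), (14, 31, x, 19, 3, 19), (14, 31, x, 19, 3, 26), (14, 31, x, 19, 3, 5), (14, 31, x, 19, 34, 19), (14, 31, x, 19, 34, 26), (14, 31, x, 19, 34, 5), (14, 31, x, 19, 38, 19), (14, 31, x, 19, 38, 26), (14, 31, x, 19, 38, 5), (14, 31, x, 19, 39, 19), (14, 31, x, 19, 39, 26), (14, 31, x, 19, 39, 5), (14, 31, x, 19, 5, 19), (14, 31, x, 19, 5, 26), (14, 31, x, 19, 5, 5)}
Apply σ_{G ≥ 31}; surviving tuples: {(14, 31, x, 19, 29, 19), (14, 31, x, 19, 29, 26), (14, 31, x, 19, 29, 5), (14, 31, x, 19, 3, 19), (14, 31, x, 19, 3, 26), (14, 31, x, 19, 3, 5), (14, 31, x, 19, 34, 19), (14, 31, x, 19, 34, 26), (14, 31, x, 19, 34, 5), (14, 31, x, 19, 38, 19), (14, 31, x, 19, 38, 26), (14, 31, x, 19, 38, 5), (14, 31, x, 19, 39, 19), (14, 31, x, 19, 39, 26), (14, 31, x, 19, 39, 5), (14, 31, x, 19, 5, 19), (14, 31, x, 19, 5, 26), (14, 31, x, 19, 5, 5)}
π[D, B, F]: project onto (D, B, F) (12 duplicate(s) eliminated) → {(14, 29, x), (14, 3, x), (14, 34, x), (14, 38, x), (14, 39, x), (14, 5, x)}

{(14, 29, x), (14, 3, x), (14, 34, x), (14, 38, x), (14, 39, x), (14, 5, x)}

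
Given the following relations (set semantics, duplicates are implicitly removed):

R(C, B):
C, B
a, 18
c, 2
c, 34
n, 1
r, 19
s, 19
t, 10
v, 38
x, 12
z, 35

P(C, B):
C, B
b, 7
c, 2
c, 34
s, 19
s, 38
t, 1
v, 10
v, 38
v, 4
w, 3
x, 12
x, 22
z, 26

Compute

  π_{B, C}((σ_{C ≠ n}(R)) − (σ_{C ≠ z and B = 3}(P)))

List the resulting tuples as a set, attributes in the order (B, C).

{(10, t), (12, x), (18, a), (19, r), (19, s), (2, c), (34, c), (35, z), (38, v)}

Apply σ_{C ≠ n}; surviving tuples: {(a, 18), (c, 2), (c, 34), (r, 19), (s, 19), (t, 10), (v, 38), (x, 12), (z, 35)}
Apply σ_{C ≠ z and B = 3}; surviving tuples: {(w, 3)}
Taking the difference: {(a, 18), (c, 2), (c, 34), (r, 19), (s, 19), (t, 10), (v, 38), (x, 12), (z, 35)}
Keep only column(s) B, C: {(10, t), (12, x), (18, a), (19, r), (19, s), (2, c), (34, c), (35, z), (38, v)}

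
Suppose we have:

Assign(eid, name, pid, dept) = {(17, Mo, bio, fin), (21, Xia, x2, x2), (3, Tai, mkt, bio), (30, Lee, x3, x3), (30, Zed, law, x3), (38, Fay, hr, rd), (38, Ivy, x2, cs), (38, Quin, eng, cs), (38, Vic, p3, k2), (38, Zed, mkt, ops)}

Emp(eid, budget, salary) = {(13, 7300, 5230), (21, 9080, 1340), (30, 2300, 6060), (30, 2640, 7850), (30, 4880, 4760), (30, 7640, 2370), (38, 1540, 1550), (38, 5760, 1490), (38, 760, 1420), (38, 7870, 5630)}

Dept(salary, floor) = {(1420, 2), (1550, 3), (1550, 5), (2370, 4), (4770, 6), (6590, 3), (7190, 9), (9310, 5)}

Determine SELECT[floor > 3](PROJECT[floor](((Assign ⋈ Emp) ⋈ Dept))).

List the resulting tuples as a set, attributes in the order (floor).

Assign ⋈ Emp (natural join on eid): {(21, Xia, x2, x2, 9080, 1340), (30, Lee, x3, x3, 2300, 6060), (30, Lee, x3, x3, 2640, 7850), (30, Lee, x3, x3, 4880, 4760), (30, Lee, x3, x3, 7640, 2370), (30, Zed, law, x3, 2300, 6060), (30, Zed, law, x3, 2640, 7850), (30, Zed, law, x3, 4880, 4760), (30, Zed, law, x3, 7640, 2370), (38, Fay, hr, rd, 1540, 1550), (38, Fay, hr, rd, 5760, 1490), (38, Fay, hr, rd, 760, 1420), (38, Fay, hr, rd, 7870, 5630), (38, Ivy, x2, cs, 1540, 1550), (38, Ivy, x2, cs, 5760, 1490), (38, Ivy, x2, cs, 760, 1420), (38, Ivy, x2, cs, 7870, 5630), (38, Quin, eng, cs, 1540, 1550), (38, Quin, eng, cs, 5760, 1490), (38, Quin, eng, cs, 760, 1420), (38, Quin, eng, cs, 7870, 5630), (38, Vic, p3, k2, 1540, 1550), (38, Vic, p3, k2, 5760, 1490), (38, Vic, p3, k2, 760, 1420), (38, Vic, p3, k2, 7870, 5630), (38, Zed, mkt, ops, 1540, 1550), (38, Zed, mkt, ops, 5760, 1490), (38, Zed, mkt, ops, 760, 1420), (38, Zed, mkt, ops, 7870, 5630)}
(Assign ⋈ Emp) ⋈ Dept (natural join on salary): {(30, Lee, x3, x3, 7640, 2370, 4), (30, Zed, law, x3, 7640, 2370, 4), (38, Fay, hr, rd, 1540, 1550, 3), (38, Fay, hr, rd, 1540, 1550, 5), (38, Fay, hr, rd, 760, 1420, 2), (38, Ivy, x2, cs, 1540, 1550, 3), (38, Ivy, x2, cs, 1540, 1550, 5), (38, Ivy, x2, cs, 760, 1420, 2), (38, Quin, eng, cs, 1540, 1550, 3), (38, Quin, eng, cs, 1540, 1550, 5), (38, Quin, eng, cs, 760, 1420, 2), (38, Vic, p3, k2, 1540, 1550, 3), (38, Vic, p3, k2, 1540, 1550, 5), (38, Vic, p3, k2, 760, 1420, 2), (38, Zed, mkt, ops, 1540, 1550, 3), (38, Zed, mkt, ops, 1540, 1550, 5), (38, Zed, mkt, ops, 760, 1420, 2)}
π[floor]: project onto (floor) (13 duplicate(s) eliminated) → {2, 3, 4, 5}
Filtering on floor > 3 leaves {4, 5}.

{4, 5}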